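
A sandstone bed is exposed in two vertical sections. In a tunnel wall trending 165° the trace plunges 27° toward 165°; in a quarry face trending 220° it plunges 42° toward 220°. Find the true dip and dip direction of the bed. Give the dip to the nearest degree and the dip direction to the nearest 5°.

true dip 42°, dip direction 220°

Represent each trace as a vector plunging at its apparent dip toward its trend (east-north-up frame): v₁ = (0.231, -0.861, -0.454), v₂ = (-0.478, -0.569, -0.669).
n = v₁ × v₂ = (-0.317, -0.371, 0.542) (taken with n_z > 0).
Dip δ = arctan(|n_h|/n_z) = arctan(0.488/0.542) = 42.0°.
The horizontal component of n points toward azimuth atan2(n_x, n_y) = 221°, the dip direction.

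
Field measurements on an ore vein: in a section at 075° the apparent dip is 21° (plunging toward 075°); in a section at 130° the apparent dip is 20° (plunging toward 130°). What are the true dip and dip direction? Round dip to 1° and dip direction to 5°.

true dip 23°, dip direction 100°

Each apparent-dip line lies in the plane. As unit vectors (x east, y north, z up), v₁ plunges 21°→075° and v₂ plunges 20°→130°.
The plane normal is n = v₁ × v₂ ∝ (0.299, -0.050, 0.719).
Dip δ = arctan(|n_h|/n_z) = arctan(0.303/0.719) = 22.9°.
Dip direction = azimuth of (n_x, n_y) = atan2(0.299, -0.050) = 100°.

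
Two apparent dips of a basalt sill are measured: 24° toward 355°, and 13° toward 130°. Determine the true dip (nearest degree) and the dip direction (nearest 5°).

true dip 42°, dip direction 055°

Represent each trace as a vector plunging at its apparent dip toward its trend (east-north-up frame): v₁ = (-0.080, 0.910, -0.407), v₂ = (0.746, -0.626, -0.225).
The plane normal is n = v₁ × v₂ ∝ (0.459, 0.322, 0.629).
Dip δ = arctan(|n_h|/n_z) = arctan(0.561/0.629) = 41.7°.
The horizontal component of n points toward azimuth atan2(n_x, n_y) = 55°, the dip direction.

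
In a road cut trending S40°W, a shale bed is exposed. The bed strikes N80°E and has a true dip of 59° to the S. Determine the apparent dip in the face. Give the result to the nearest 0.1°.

The section lies 40° from the strike.
tan α = tan 59° × sin 40° = 1.6643 × 0.6428 = 1.0698
apparent dip = arctan 1.0698 = 46.93°

46.9°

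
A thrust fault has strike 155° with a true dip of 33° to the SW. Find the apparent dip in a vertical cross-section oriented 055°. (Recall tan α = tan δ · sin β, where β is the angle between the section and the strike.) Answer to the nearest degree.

33°

The strike is 155° and the section trends 055°; the acute angle between them is β = 80°.
tan α = tan 33° × sin 80° = 0.6494 × 0.9848 = 0.6395
apparent dip = arctan 0.6395 = 32.60°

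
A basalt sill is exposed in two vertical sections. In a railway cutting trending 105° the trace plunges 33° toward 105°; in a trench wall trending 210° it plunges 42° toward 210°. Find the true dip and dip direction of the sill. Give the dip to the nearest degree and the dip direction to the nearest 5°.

The two traces are lines in the plane: v₁ = (sin 105°·cos 33°, cos 105°·cos 33°, −sin 33°), v₂ = (sin 210°·cos 42°, cos 210°·cos 42°, −sin 42°).
The plane normal is n = v₁ × v₂ ∝ (0.205, -0.744, 0.602).
Dip δ = arctan(|n_h|/n_z) = arctan(0.772/0.602) = 52.1°.
Dip direction = atan2(0.205, -0.744) = 165° (azimuth of n's horizontal projection).

true dip 52°, dip direction 165°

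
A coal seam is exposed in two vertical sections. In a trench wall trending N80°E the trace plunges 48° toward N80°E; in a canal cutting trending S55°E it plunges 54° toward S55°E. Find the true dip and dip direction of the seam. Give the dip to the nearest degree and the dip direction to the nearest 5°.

true dip 54°, dip direction 115°

Represent each trace as a vector plunging at its apparent dip toward its trend (east-north-up frame): v₁ = (0.659, 0.116, -0.743), v₂ = (0.481, -0.337, -0.809).
n = v₁ × v₂ = (0.345, -0.175, 0.278) (taken with n_z > 0).
True dip = arccos(n_z / |n|) = arccos(0.5840) = 54.3°.
Dip direction = azimuth of (n_x, n_y) = atan2(0.345, -0.175) = 117°.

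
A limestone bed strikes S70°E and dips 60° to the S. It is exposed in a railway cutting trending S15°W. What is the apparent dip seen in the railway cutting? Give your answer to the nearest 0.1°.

The strike is S70°E and the section trends S15°W; the acute angle between them is β = 85°.
tan α = tan 60° × sin 85° = 1.7321 × 0.9962 = 1.7255
α = arctan(1.7255) = 59.91°

59.9°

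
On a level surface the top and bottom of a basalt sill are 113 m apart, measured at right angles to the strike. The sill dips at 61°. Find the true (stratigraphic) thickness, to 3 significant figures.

98.8 m

True thickness t = w · sin(dip) = 113 × sin 61°
t = 113 × 0.8746 = 98.832 m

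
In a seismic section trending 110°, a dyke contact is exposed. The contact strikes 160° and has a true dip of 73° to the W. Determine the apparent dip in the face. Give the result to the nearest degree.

The section lies 50° from the strike.
tan α = tan 73° × sin 50° = 3.2709 × 0.7660 = 2.5056
α = arctan(2.5056) = 68.24°

68°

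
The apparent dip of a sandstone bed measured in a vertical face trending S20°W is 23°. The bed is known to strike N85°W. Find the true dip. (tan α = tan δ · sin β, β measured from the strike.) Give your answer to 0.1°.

23.7°

The section is 75° from the strike.
tan(true dip) = tan 23° / sin 75° = 0.4394
true dip = arctan 0.4394 = 23.72°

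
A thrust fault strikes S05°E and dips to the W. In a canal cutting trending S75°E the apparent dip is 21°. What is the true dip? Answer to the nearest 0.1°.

β = acute angle between strike S05°E and section S75°E = 70°.
tan(true dip) = tan 21° / sin 70° = 0.4085
δ = arctan(0.4085) = 22.22°

22.2°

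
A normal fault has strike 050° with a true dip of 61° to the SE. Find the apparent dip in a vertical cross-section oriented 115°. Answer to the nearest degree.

59°

The strike is 050° and the section trends 115°; the acute angle between them is β = 65°.
tan(apparent dip) = tan 61° · sin 65° = 1.6350
α = arctan(1.6350) = 58.55°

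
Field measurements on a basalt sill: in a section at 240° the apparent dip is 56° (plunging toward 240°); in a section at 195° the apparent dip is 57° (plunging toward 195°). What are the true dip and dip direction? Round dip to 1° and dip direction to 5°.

true dip 59°, dip direction 215°

The two traces are lines in the plane: v₁ = (sin 240°·cos 56°, cos 240°·cos 56°, −sin 56°), v₂ = (sin 195°·cos 57°, cos 195°·cos 57°, −sin 57°).
The plane normal is n = v₁ × v₂ ∝ (-0.202, -0.289, 0.215).
True dip = arccos(n_z / |n|) = arccos(0.5212) = 58.6°.
Dip direction = azimuth of (n_x, n_y) = atan2(-0.202, -0.289) = 215°.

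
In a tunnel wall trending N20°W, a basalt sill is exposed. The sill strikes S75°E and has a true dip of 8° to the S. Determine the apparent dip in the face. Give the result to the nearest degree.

7°

The strike is S75°E and the section trends N20°W; the acute angle between them is β = 55°.
tan(apparent dip) = tan 8° · sin 55° = 0.1151
apparent dip = arctan 0.1151 = 6.57°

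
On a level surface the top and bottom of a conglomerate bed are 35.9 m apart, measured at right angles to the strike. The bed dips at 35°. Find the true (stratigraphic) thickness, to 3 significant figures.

20.6 m

True thickness t = w · sin(dip) = 35.9 × sin 35°
t = 35.9 × 0.5736 = 20.591 m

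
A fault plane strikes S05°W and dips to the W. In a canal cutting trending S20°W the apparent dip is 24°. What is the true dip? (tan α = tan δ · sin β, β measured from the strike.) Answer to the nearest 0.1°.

59.8°

The section is 15° from the strike.
tan(true dip) = tan 24° / sin 15° = 1.7202
true dip = arctan 1.7202 = 59.83°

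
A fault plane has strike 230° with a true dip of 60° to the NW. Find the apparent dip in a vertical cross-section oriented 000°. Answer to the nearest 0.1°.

The strike is 230° and the section trends 000°; the acute angle between them is β = 50°.
tan(apparent dip) = tan 60° · sin 50° = 1.3268
α = arctan(1.3268) = 53.00°

53.0°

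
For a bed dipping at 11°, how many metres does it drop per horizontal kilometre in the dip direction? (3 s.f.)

194 m

drop per km = 1000 × tan 11° = 1000 × 0.1944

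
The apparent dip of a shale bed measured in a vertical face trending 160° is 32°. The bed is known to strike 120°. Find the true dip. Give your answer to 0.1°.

44.2°

The section is 40° from the strike.
tan δ = tan α / sin β = tan 32° / sin 40° = 0.6249 / 0.6428 = 0.9721
δ = arctan(0.9721) = 44.19°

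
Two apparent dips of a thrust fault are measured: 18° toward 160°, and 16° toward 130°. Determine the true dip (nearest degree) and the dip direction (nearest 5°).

true dip 18°, dip direction 160°

The two traces are lines in the plane: v₁ = (sin 160°·cos 18°, cos 160°·cos 18°, −sin 18°), v₂ = (sin 130°·cos 16°, cos 130°·cos 16°, −sin 16°).
Cross product v₁ × v₂ gives the pole to the plane: n ∝ (0.055, -0.138, 0.457).
True dip = arccos(n_z / |n|) = arccos(0.9510) = 18.0°.
The horizontal component of n points toward azimuth atan2(n_x, n_y) = 158°, the dip direction.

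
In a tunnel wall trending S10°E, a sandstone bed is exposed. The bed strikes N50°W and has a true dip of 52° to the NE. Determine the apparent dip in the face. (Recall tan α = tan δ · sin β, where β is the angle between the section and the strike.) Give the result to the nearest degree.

39°

The strike is N50°W and the section trends S10°E; the acute angle between them is β = 40°.
tan(apparent dip) = tan 52° · sin 40° = 0.8227
apparent dip = arctan 0.8227 = 39.45°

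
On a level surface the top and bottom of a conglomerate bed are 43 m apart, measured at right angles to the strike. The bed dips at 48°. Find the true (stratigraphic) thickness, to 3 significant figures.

True thickness t = w · sin(dip) = 43 × sin 48°
t = 43 × 0.7431 = 31.955 m

32.0 m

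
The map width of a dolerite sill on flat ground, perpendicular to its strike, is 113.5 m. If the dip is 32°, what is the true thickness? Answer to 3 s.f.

60.1 m

True thickness t = w · sin(dip) = 113.5 × sin 32°
t = 113.5 × 0.5299 = 60.146 m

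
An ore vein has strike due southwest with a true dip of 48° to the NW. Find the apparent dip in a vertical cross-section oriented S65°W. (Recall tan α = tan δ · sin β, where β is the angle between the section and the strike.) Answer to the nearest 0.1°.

20.8°

The strike is due southwest and the section trends S65°W; the acute angle between them is β = 20°.
tan(apparent dip) = tan 48° · sin 20° = 0.3799
α = arctan(0.3799) = 20.80°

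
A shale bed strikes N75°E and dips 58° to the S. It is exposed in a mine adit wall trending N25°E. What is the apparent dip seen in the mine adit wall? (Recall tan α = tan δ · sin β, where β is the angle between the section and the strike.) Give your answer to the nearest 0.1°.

50.8°

The strike is N75°E and the section trends N25°E; the acute angle between them is β = 50°.
tan(apparent dip) = tan 58° · sin 50° = 1.2259
α = arctan(1.2259) = 50.80°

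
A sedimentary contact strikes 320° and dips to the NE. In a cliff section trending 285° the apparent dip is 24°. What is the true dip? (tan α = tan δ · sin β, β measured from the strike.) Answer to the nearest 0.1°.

The section is 35° from the strike.
tan δ = tan α / sin β = tan 24° / sin 35° = 0.4452 / 0.5736 = 0.7762
true dip = arctan 0.7762 = 37.82°

37.8°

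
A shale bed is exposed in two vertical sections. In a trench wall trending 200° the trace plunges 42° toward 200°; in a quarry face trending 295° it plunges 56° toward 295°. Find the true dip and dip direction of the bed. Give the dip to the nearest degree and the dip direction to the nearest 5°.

true dip 61°, dip direction 260°

Represent each trace as a vector plunging at its apparent dip toward its trend (east-north-up frame): v₁ = (-0.254, -0.698, -0.669), v₂ = (-0.507, 0.236, -0.829).
Cross product v₁ × v₂ gives the pole to the plane: n ∝ (-0.737, -0.128, 0.414).
True dip = arccos(n_z / |n|) = arccos(0.4841) = 61.0°.
Dip direction = atan2(-0.737, -0.128) = 260° (azimuth of n's horizontal projection).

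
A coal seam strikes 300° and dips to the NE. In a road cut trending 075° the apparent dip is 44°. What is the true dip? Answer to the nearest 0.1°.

53.8°

The section is 45° from the strike.
tan(true dip) = tan 44° / sin 45° = 1.3657
δ = arctan(1.3657) = 53.79°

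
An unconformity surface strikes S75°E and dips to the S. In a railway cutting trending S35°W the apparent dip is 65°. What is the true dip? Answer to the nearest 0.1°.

β = acute angle between strike S75°E and section S35°W = 70°.
tan δ = tan α / sin β = tan 65° / sin 70° = 2.1445 / 0.9397 = 2.2821
true dip = arctan 2.2821 = 66.34°

66.3°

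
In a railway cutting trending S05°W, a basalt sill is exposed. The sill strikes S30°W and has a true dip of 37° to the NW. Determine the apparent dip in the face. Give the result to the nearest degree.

18°

The section lies 25° from the strike.
tan(apparent dip) = tan 37° · sin 25° = 0.3185
α = arctan(0.3185) = 17.66°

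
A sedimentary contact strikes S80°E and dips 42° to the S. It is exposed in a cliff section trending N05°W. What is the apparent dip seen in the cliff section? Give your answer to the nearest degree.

The section lies 75° from the strike.
tan(apparent dip) = tan 42° · sin 75° = 0.8697
α = arctan(0.8697) = 41.01°

41°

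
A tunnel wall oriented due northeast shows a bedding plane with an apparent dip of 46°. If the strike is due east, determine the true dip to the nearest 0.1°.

55.7°

The section is 45° from the strike.
tan δ = tan α / sin β = tan 46° / sin 45° = 1.0355 / 0.7071 = 1.4645
true dip = arctan 1.4645 = 55.67°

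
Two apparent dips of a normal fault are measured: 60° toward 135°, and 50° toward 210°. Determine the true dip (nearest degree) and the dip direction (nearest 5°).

true dip 62°, dip direction 160°

The two traces are lines in the plane: v₁ = (sin 135°·cos 60°, cos 135°·cos 60°, −sin 60°), v₂ = (sin 210°·cos 50°, cos 210°·cos 50°, −sin 50°).
The plane normal is n = v₁ × v₂ ∝ (0.211, -0.549, 0.310).
tan δ = √(n_x²+n_y²)/n_z = 0.588/0.310, so δ = 62.2°.
Dip direction = azimuth of (n_x, n_y) = atan2(0.211, -0.549) = 159°.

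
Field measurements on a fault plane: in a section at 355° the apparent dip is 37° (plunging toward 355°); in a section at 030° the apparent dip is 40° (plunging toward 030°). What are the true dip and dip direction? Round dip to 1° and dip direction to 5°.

true dip 40°, dip direction 020°

Each apparent-dip line lies in the plane. As unit vectors (x east, y north, z up), v₁ plunges 37°→355° and v₂ plunges 40°→030°.
Cross product v₁ × v₂ gives the pole to the plane: n ∝ (0.112, 0.275, 0.351).
True dip = arccos(n_z / |n|) = arccos(0.7631) = 40.3°.
Dip direction = azimuth of (n_x, n_y) = atan2(0.112, 0.275) = 22°.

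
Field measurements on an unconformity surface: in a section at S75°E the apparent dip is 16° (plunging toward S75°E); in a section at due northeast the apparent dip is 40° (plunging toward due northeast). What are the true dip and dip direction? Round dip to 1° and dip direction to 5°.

Represent each trace as a vector plunging at its apparent dip toward its trend (east-north-up frame): v₁ = (0.929, -0.249, -0.276), v₂ = (0.542, 0.542, -0.643).
n = v₁ × v₂ = (0.309, 0.448, 0.638) (taken with n_z > 0).
tan δ = √(n_x²+n_y²)/n_z = 0.544/0.638, so δ = 40.5°.
Dip direction = azimuth of (n_x, n_y) = atan2(0.309, 0.448) = 35°.

true dip 40°, dip direction 035°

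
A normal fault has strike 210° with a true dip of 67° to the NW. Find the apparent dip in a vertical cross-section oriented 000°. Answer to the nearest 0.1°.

49.7°

Angle between strike (210°) and section (000°): β = 30°.
tan α = tan 67° × sin 30° = 2.3559 × 0.5000 = 1.1779
apparent dip = arctan 1.1779 = 49.67°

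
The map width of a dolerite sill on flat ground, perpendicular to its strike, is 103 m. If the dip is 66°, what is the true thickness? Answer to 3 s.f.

94.1 m

True thickness t = w · sin(dip) = 103 × sin 66°
t = 103 × 0.9135 = 94.095 m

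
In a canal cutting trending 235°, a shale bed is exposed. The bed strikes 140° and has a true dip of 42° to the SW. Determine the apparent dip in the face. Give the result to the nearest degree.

The strike is 140° and the section trends 235°; the acute angle between them is β = 85°.
tan α = tan 42° × sin 85° = 0.9004 × 0.9962 = 0.8970
α = arctan(0.8970) = 41.89°

42°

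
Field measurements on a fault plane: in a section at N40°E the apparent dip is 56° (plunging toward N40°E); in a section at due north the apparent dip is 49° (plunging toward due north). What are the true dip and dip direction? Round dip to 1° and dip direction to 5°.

Each apparent-dip line lies in the plane. As unit vectors (x east, y north, z up), v₁ plunges 56°→N40°E and v₂ plunges 49°→due north.
n = v₁ × v₂ = (0.221, 0.271, 0.236) (taken with n_z > 0).
True dip = arccos(n_z / |n|) = arccos(0.5591) = 56.0°.
The horizontal component of n points toward azimuth atan2(n_x, n_y) = 39°, the dip direction.

true dip 56°, dip direction 040°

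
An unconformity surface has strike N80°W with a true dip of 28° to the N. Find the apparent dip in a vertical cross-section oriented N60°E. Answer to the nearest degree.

The section lies 40° from the strike.
tan(apparent dip) = tan 28° · sin 40° = 0.3418
apparent dip = arctan 0.3418 = 18.87°

19°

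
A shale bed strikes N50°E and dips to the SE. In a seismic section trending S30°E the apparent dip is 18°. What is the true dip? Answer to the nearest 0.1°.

The section is 80° from the strike.
tan(true dip) = tan 18° / sin 80° = 0.3299
true dip = arctan 0.3299 = 18.26°

18.3°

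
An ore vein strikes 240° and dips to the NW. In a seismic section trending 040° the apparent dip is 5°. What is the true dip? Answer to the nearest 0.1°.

14.3°

β = acute angle between strike 240° and section 040° = 20°.
tan(true dip) = tan 5° / sin 20° = 0.2558
true dip = arctan 0.2558 = 14.35°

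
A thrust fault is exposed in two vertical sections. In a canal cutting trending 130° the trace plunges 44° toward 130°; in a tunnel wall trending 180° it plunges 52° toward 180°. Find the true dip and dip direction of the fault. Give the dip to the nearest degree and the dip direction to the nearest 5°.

true dip 52°, dip direction 170°

The two traces are lines in the plane: v₁ = (sin 130°·cos 44°, cos 130°·cos 44°, −sin 44°), v₂ = (sin 180°·cos 52°, cos 180°·cos 52°, −sin 52°).
Cross product v₁ × v₂ gives the pole to the plane: n ∝ (0.063, -0.434, 0.339).
tan δ = √(n_x²+n_y²)/n_z = 0.439/0.339, so δ = 52.3°.
Dip direction = azimuth of (n_x, n_y) = atan2(0.063, -0.434) = 172°.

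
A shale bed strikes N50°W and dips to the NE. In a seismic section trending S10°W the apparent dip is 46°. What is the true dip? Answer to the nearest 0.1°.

β = acute angle between strike N50°W and section S10°W = 60°.
tan(true dip) = tan 46° / sin 60° = 1.1957
true dip = arctan 1.1957 = 50.09°

50.1°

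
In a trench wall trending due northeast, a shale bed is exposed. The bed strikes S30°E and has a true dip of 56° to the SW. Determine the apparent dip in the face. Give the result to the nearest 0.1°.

The strike is S30°E and the section trends due northeast; the acute angle between them is β = 75°.
tan α = tan 56° × sin 75° = 1.4826 × 0.9659 = 1.4320
α = arctan(1.4320) = 55.07°

55.1°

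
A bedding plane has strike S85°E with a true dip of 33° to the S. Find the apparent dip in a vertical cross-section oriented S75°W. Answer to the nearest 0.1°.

12.5°

The strike is S85°E and the section trends S75°W; the acute angle between them is β = 20°.
tan α = tan 33° × sin 20° = 0.6494 × 0.3420 = 0.2221
α = arctan(0.2221) = 12.52°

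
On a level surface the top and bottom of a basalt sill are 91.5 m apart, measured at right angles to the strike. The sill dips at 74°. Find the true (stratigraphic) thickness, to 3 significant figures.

True thickness t = w · sin(dip) = 91.5 × sin 74°
t = 91.5 × 0.9613 = 87.955 m

88.0 m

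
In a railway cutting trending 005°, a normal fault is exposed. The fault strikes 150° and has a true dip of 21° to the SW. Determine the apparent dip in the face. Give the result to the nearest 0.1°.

The strike is 150° and the section trends 005°; the acute angle between them is β = 35°.
tan α = tan 21° × sin 35° = 0.3839 × 0.5736 = 0.2202
α = arctan(0.2202) = 12.42°

12.4°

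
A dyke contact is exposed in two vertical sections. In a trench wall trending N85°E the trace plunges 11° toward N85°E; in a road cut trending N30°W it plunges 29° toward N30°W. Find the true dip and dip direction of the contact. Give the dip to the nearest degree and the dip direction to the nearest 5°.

Each apparent-dip line lies in the plane. As unit vectors (x east, y north, z up), v₁ plunges 11°→N85°E and v₂ plunges 29°→N30°W.
Cross product v₁ × v₂ gives the pole to the plane: n ∝ (0.103, 0.558, 0.778).
tan δ = √(n_x²+n_y²)/n_z = 0.567/0.778, so δ = 36.1°.
Dip direction = azimuth of (n_x, n_y) = atan2(0.103, 0.558) = 10°.

true dip 36°, dip direction 010°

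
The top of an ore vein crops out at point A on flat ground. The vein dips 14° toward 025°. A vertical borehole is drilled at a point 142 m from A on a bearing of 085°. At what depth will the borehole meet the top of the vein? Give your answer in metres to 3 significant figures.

The hole lies 60° from the dip direction, so the down-dip offset is 142 × cos 60° = 71.00 m.
Depth = down-dip offset × tan(dip) = 71.00 × tan 14° = 71.00 × 0.2493
Depth = 17.70 m

17.7 m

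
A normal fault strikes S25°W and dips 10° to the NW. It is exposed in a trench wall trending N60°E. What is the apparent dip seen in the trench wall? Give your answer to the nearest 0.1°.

5.8°

The strike is S25°W and the section trends N60°E; the acute angle between them is β = 35°.
tan(apparent dip) = tan 10° · sin 35° = 0.1011
α = arctan(0.1011) = 5.78°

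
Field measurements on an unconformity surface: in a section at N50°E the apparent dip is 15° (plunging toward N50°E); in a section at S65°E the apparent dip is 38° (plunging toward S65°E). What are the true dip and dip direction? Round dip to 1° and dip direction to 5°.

Represent each trace as a vector plunging at its apparent dip toward its trend (east-north-up frame): v₁ = (0.740, 0.621, -0.259), v₂ = (0.714, -0.333, -0.616).
Cross product v₁ × v₂ gives the pole to the plane: n ∝ (0.468, -0.271, 0.690).
True dip = arccos(n_z / |n|) = arccos(0.7869) = 38.1°.
Dip direction = azimuth of (n_x, n_y) = atan2(0.468, -0.271) = 120°.

true dip 38°, dip direction 120°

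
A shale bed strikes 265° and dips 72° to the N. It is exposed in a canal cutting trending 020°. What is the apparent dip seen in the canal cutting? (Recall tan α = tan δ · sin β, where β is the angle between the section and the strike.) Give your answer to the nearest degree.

70°

Angle between strike (265°) and section (020°): β = 65°.
tan(apparent dip) = tan 72° · sin 65° = 2.7893
apparent dip = arctan 2.7893 = 70.28°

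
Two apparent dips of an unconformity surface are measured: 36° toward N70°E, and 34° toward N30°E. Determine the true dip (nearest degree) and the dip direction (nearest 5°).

true dip 37°, dip direction 055°

The two traces are lines in the plane: v₁ = (sin 70°·cos 36°, cos 70°·cos 36°, −sin 36°), v₂ = (sin 30°·cos 34°, cos 30°·cos 34°, −sin 34°).
The plane normal is n = v₁ × v₂ ∝ (0.267, 0.181, 0.431).
True dip = arccos(n_z / |n|) = arccos(0.8002) = 36.8°.
Dip direction = atan2(0.267, 0.181) = 56° (azimuth of n's horizontal projection).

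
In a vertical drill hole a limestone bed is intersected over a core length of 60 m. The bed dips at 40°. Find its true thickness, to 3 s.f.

46.0 m

True thickness t = h · cos(dip) = 60 × cos 40°
t = 60 × 0.7660 = 45.963 m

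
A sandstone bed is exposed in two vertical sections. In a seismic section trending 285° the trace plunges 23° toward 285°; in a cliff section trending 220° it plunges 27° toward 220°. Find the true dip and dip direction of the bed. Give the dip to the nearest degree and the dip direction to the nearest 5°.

Represent each trace as a vector plunging at its apparent dip toward its trend (east-north-up frame): v₁ = (-0.889, 0.238, -0.391), v₂ = (-0.573, -0.683, -0.454).
The plane normal is n = v₁ × v₂ ∝ (-0.375, -0.180, 0.743).
tan δ = √(n_x²+n_y²)/n_z = 0.416/0.743, so δ = 29.2°.
The horizontal component of n points toward azimuth atan2(n_x, n_y) = 244°, the dip direction.

true dip 29°, dip direction 245°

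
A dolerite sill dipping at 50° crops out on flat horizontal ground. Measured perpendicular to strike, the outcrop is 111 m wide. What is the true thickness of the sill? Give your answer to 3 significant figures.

True thickness t = w · sin(dip) = 111 × sin 50°
t = 111 × 0.7660 = 85.031 m

85.0 m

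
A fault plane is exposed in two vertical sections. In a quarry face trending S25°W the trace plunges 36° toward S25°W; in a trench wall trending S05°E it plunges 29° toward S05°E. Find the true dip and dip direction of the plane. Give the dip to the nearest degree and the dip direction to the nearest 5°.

Each apparent-dip line lies in the plane. As unit vectors (x east, y north, z up), v₁ plunges 36°→S25°W and v₂ plunges 29°→S05°E.
The plane normal is n = v₁ × v₂ ∝ (-0.157, -0.211, 0.354).
True dip = arccos(n_z / |n|) = arccos(0.8031) = 36.6°.
Dip direction = atan2(-0.157, -0.211) = 217° (azimuth of n's horizontal projection).

true dip 37°, dip direction 215°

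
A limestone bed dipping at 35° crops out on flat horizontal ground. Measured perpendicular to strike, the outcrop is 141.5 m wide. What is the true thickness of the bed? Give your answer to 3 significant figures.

81.2 m

True thickness t = w · sin(dip) = 141.5 × sin 35°
t = 141.5 × 0.5736 = 81.161 m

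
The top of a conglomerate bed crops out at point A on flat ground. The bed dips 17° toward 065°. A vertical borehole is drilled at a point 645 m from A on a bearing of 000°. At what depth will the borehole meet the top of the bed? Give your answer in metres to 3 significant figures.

83.3 m

The hole lies 65° from the dip direction, so the down-dip offset is 645 × cos 65° = 272.59 m.
Depth = down-dip offset × tan(dip) = 272.59 × tan 17° = 272.59 × 0.3057
Depth = 83.34 m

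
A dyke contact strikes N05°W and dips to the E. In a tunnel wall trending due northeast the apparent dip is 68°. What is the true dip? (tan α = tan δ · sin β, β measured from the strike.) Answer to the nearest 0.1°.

72.8°

β = acute angle between strike N05°W and section due northeast = 50°.
tan δ = tan α / sin β = tan 68° / sin 50° = 2.4751 / 0.7660 = 3.2310
true dip = arctan 3.2310 = 72.80°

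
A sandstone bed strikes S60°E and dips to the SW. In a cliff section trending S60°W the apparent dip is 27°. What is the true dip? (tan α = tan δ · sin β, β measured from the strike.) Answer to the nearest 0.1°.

The section is 60° from the strike.
tan(true dip) = tan 27° / sin 60° = 0.5883
δ = arctan(0.5883) = 30.47°

30.5°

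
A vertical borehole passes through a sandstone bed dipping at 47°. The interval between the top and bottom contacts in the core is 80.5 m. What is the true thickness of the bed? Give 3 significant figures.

True thickness t = h · cos(dip) = 80.5 × cos 47°
t = 80.5 × 0.6820 = 54.901 m

54.9 m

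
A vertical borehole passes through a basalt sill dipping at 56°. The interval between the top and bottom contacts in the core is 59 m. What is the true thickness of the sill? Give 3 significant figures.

True thickness t = h · cos(dip) = 59 × cos 56°
t = 59 × 0.5592 = 32.992 m

33.0 m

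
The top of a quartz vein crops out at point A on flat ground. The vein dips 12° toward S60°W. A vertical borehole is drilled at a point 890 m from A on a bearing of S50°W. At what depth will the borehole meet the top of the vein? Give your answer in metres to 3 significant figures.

The hole lies 10° from the dip direction, so the down-dip offset is 890 × cos 10° = 876.48 m.
Depth = down-dip offset × tan(dip) = 876.48 × tan 12° = 876.48 × 0.2126
Depth = 186.30 m

186 m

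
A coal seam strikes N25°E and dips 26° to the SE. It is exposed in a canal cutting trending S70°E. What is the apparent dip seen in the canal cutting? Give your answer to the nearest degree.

26°

The strike is N25°E and the section trends S70°E; the acute angle between them is β = 85°.
tan(apparent dip) = tan 26° · sin 85° = 0.4859
α = arctan(0.4859) = 25.91°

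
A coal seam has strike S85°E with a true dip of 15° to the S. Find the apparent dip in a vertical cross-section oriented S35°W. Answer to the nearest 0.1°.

The strike is S85°E and the section trends S35°W; the acute angle between them is β = 60°.
tan α = tan 15° × sin 60° = 0.2679 × 0.8660 = 0.2321
apparent dip = arctan 0.2321 = 13.06°

13.1°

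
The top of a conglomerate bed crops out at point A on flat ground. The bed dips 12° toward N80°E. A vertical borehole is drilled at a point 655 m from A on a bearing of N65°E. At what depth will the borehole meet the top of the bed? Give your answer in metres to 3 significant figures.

134 m

The hole lies 15° from the dip direction, so the down-dip offset is 655 × cos 15° = 632.68 m.
Depth = down-dip offset × tan(dip) = 632.68 × tan 12° = 632.68 × 0.2126
Depth = 134.48 m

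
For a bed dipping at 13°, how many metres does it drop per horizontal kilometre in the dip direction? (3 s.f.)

231 m

drop per km = 1000 × tan 13° = 1000 × 0.2309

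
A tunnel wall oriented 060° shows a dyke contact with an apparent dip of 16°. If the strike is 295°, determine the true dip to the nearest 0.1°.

19.3°

The section is 55° from the strike.
tan(true dip) = tan 16° / sin 55° = 0.3501
true dip = arctan 0.3501 = 19.29°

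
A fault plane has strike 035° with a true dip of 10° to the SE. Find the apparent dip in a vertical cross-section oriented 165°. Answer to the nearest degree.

8°

The section lies 50° from the strike.
tan α = tan 10° × sin 50° = 0.1763 × 0.7660 = 0.1351
α = arctan(0.1351) = 7.69°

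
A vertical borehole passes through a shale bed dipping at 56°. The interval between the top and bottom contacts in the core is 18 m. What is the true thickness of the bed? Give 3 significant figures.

True thickness t = h · cos(dip) = 18 × cos 56°
t = 18 × 0.5592 = 10.065 m

10.1 m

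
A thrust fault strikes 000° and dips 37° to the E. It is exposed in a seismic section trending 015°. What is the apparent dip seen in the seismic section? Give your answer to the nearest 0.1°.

11.0°

The strike is 000° and the section trends 015°; the acute angle between them is β = 15°.
tan(apparent dip) = tan 37° · sin 15° = 0.1950
apparent dip = arctan 0.1950 = 11.04°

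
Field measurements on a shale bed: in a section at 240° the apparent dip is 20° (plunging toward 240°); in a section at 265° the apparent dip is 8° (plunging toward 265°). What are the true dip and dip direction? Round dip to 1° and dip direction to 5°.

true dip 30°, dip direction 190°

Represent each trace as a vector plunging at its apparent dip toward its trend (east-north-up frame): v₁ = (-0.814, -0.470, -0.342), v₂ = (-0.986, -0.086, -0.139).
The plane normal is n = v₁ × v₂ ∝ (-0.036, -0.224, 0.393).
Dip δ = arctan(|n_h|/n_z) = arctan(0.227/0.393) = 30.0°.
The horizontal component of n points toward azimuth atan2(n_x, n_y) = 189°, the dip direction.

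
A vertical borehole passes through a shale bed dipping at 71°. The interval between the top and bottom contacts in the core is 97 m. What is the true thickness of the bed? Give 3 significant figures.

True thickness t = h · cos(dip) = 97 × cos 71°
t = 97 × 0.3256 = 31.580 m

31.6 m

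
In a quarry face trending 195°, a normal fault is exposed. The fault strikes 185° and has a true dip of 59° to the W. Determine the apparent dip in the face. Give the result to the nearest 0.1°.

16.1°

The section lies 10° from the strike.
tan α = tan 59° × sin 10° = 1.6643 × 0.1736 = 0.2890
α = arctan(0.2890) = 16.12°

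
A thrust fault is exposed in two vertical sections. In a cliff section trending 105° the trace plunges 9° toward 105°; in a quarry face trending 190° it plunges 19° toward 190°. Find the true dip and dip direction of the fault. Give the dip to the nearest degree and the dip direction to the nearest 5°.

true dip 20°, dip direction 170°

Each apparent-dip line lies in the plane. As unit vectors (x east, y north, z up), v₁ plunges 9°→105° and v₂ plunges 19°→190°.
n = v₁ × v₂ = (0.062, -0.336, 0.930) (taken with n_z > 0).
True dip = arccos(n_z / |n|) = arccos(0.9386) = 20.2°.
Dip direction = azimuth of (n_x, n_y) = atan2(0.062, -0.336) = 169°.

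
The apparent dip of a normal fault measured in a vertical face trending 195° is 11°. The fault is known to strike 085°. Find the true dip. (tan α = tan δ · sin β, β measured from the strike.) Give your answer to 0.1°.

The section is 70° from the strike.
tan δ = tan α / sin β = tan 11° / sin 70° = 0.1944 / 0.9397 = 0.2069
true dip = arctan 0.2069 = 11.69°

11.7°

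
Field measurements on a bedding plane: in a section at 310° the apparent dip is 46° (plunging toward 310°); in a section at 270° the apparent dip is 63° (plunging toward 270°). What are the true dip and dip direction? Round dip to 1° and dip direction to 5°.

Represent each trace as a vector plunging at its apparent dip toward its trend (east-north-up frame): v₁ = (-0.532, 0.447, -0.719), v₂ = (-0.454, -0.000, -0.891).
The plane normal is n = v₁ × v₂ ∝ (-0.398, -0.148, 0.203).
True dip = arccos(n_z / |n|) = arccos(0.4311) = 64.5°.
The horizontal component of n points toward azimuth atan2(n_x, n_y) = 250°, the dip direction.

true dip 64°, dip direction 250°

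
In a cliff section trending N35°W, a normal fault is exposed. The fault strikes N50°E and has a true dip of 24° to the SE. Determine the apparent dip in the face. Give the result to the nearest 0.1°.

The strike is N50°E and the section trends N35°W; the acute angle between them is β = 85°.
tan α = tan 24° × sin 85° = 0.4452 × 0.9962 = 0.4435
apparent dip = arctan 0.4435 = 23.92°

23.9°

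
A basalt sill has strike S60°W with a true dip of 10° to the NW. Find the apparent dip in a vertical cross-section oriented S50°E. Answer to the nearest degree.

The section lies 70° from the strike.
tan α = tan 10° × sin 70° = 0.1763 × 0.9397 = 0.1657
α = arctan(0.1657) = 9.41°

9°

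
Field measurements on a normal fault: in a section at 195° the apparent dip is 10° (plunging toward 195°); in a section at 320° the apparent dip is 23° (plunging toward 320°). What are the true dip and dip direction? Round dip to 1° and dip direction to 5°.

true dip 34°, dip direction 270°

The two traces are lines in the plane: v₁ = (sin 195°·cos 10°, cos 195°·cos 10°, −sin 10°), v₂ = (sin 320°·cos 23°, cos 320°·cos 23°, −sin 23°).
n = v₁ × v₂ = (-0.494, -0.003, 0.743) (taken with n_z > 0).
tan δ = √(n_x²+n_y²)/n_z = 0.494/0.743, so δ = 33.6°.
The horizontal component of n points toward azimuth atan2(n_x, n_y) = 270°, the dip direction.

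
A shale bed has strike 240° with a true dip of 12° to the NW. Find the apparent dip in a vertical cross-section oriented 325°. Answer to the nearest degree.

12°

The section lies 85° from the strike.
tan(apparent dip) = tan 12° · sin 85° = 0.2117
apparent dip = arctan 0.2117 = 11.96°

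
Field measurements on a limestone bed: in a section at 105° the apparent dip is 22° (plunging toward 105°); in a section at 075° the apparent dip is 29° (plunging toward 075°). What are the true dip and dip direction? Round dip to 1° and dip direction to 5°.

true dip 30°, dip direction 060°

Represent each trace as a vector plunging at its apparent dip toward its trend (east-north-up frame): v₁ = (0.896, -0.240, -0.375), v₂ = (0.845, 0.226, -0.485).
n = v₁ × v₂ = (0.201, 0.118, 0.405) (taken with n_z > 0).
tan δ = √(n_x²+n_y²)/n_z = 0.233/0.405, so δ = 29.9°.
The horizontal component of n points toward azimuth atan2(n_x, n_y) = 60°, the dip direction.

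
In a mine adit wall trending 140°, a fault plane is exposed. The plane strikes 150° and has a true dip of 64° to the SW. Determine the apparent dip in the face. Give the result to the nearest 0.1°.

The strike is 150° and the section trends 140°; the acute angle between them is β = 10°.
tan α = tan 64° × sin 10° = 2.0503 × 0.1736 = 0.3560
α = arctan(0.3560) = 19.60°

19.6°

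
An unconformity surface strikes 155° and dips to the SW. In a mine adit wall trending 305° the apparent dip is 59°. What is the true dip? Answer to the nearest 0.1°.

The section is 30° from the strike.
tan(true dip) = tan 59° / sin 30° = 3.3286
δ = arctan(3.3286) = 73.28°

73.3°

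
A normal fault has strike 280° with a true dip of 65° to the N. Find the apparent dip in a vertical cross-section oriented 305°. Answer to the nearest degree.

The section lies 25° from the strike.
tan(apparent dip) = tan 65° · sin 25° = 0.9063
apparent dip = arctan 0.9063 = 42.19°

42°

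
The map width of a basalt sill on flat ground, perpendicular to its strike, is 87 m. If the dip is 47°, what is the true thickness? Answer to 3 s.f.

True thickness t = w · sin(dip) = 87 × sin 47°
t = 87 × 0.7314 = 63.628 m

63.6 m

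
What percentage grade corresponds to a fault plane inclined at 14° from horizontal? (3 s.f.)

24.9%

grade % = 100 × tan 14° = 100 × 0.2493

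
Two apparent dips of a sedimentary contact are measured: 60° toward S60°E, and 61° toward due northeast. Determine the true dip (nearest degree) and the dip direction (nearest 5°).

true dip 66°, dip direction 080°

The two traces are lines in the plane: v₁ = (sin 120°·cos 60°, cos 120°·cos 60°, −sin 60°), v₂ = (sin 45°·cos 61°, cos 45°·cos 61°, −sin 61°).
The plane normal is n = v₁ × v₂ ∝ (0.516, 0.082, 0.234).
tan δ = √(n_x²+n_y²)/n_z = 0.522/0.234, so δ = 65.8°.
Dip direction = atan2(0.516, 0.082) = 81° (azimuth of n's horizontal projection).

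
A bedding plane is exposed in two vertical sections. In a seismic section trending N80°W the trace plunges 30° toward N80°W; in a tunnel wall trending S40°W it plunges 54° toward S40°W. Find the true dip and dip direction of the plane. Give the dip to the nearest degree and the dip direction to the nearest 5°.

true dip 54°, dip direction 215°

Represent each trace as a vector plunging at its apparent dip toward its trend (east-north-up frame): v₁ = (-0.853, 0.150, -0.500), v₂ = (-0.378, -0.450, -0.809).
n = v₁ × v₂ = (-0.347, -0.501, 0.441) (taken with n_z > 0).
True dip = arccos(n_z / |n|) = arccos(0.5861) = 54.1°.
The horizontal component of n points toward azimuth atan2(n_x, n_y) = 215°, the dip direction.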